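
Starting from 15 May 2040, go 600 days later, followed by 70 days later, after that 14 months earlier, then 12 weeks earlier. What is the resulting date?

Counting forward 600 days from May 15, 2040:
May has 31 days, so 31 − 15 = 16 days remain after May 15, 2040; 600 − 16 = 584 left.
June 2040 has 30 days: 584 − 30 = 554 left.
July 2040 has 31 days: 554 − 31 = 523 left.
August 2040 has 31 days: 523 − 31 = 492 left.
September 2040 has 30 days: 492 − 30 = 462 left.
October 2040 has 31 days: 462 − 31 = 431 left.
November 2040 has 30 days: 431 − 30 = 401 left.
December 2040 has 31 days: 401 − 31 = 370 left.
January 2041 has 31 days: 370 − 31 = 339 left.
February 2041 has 28 days (2041 is not a leap year): 339 − 28 = 311 left.
March 2041 has 31 days: 311 − 31 = 280 left.
April 2041 has 30 days: 280 − 30 = 250 left.
May 2041 has 31 days: 250 − 31 = 219 left.
June 2041 has 30 days: 219 − 30 = 189 left.
July 2041 has 31 days: 189 − 31 = 158 left.
August 2041 has 31 days: 158 − 31 = 127 left.
September 2041 has 30 days: 127 − 30 = 97 left.
October 2041 has 31 days: 97 − 31 = 66 left.
November 2041 has 30 days: 66 − 30 = 36 left.
December 2041 has 31 days: 36 − 31 = 5 left.
5 days into January 2042 → January 5, 2042.
Counting forward 70 days from January 5, 2042:
January has 31 days, so 31 − 5 = 26 days remain after January 5, 2042; 70 − 26 = 44 left.
February 2042 has 28 days (2042 is not a leap year): 44 − 28 = 16 left.
16 days into March 2042 → March 16, 2042.
Subtracting 14 months from March 16, 2042:
month 3 − 14 = -11, which is month 1 of year 2041 → January 2041.
Day 16 is valid in January, giving January 16, 2041.
Going back 12 weeks (= 84 days) from January 16, 2041:
Going back 16 days from January 16, 2041 reaches the end of the previous month; 84 − 16 = 68 left.
December 2040 has 31 days: 68 − 31 = 37 left.
November 2040 has 30 days: 37 − 30 = 7 left.
October 2040 has 31 days; 31 − 7 = 24 → October 24, 2040.

October 24, 2040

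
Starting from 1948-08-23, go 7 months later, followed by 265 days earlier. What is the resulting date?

Advancing 7 months from August 23, 1948:
month 8 + 7 = 15, which is month 3 of year 1949 → March 1949.
Day 23 is valid in March, giving March 23, 1949.
Going back 265 days from March 23, 1949:
Going back 23 days from March 23, 1949 reaches the end of the previous month; 265 − 23 = 242 left.
February 1949 has 28 days (1949 is not a leap year): 242 − 28 = 214 left.
January 1949 has 31 days: 214 − 31 = 183 left.
December 1948 has 31 days: 183 − 31 = 152 left.
November 1948 has 30 days: 152 − 30 = 122 left.
October 1948 has 31 days: 122 − 31 = 91 left.
September 1948 has 30 days: 91 − 30 = 61 left.
August 1948 has 31 days: 61 − 31 = 30 left.
July 1948 has 31 days; 31 − 30 = 1 → July 1, 1948.

July 1, 1948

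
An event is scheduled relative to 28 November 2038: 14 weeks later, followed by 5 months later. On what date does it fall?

Advancing 14 weeks (= 98 days) from November 28, 2038:
November has 30 days, so 30 − 28 = 2 days remain after November 28, 2038; 98 − 2 = 96 left.
December 2038 has 31 days: 96 − 31 = 65 left.
January 2039 has 31 days: 65 − 31 = 34 left.
February 2039 has 28 days (2039 is not a leap year): 34 − 28 = 6 left.
6 days into March 2039 → March 6, 2039.
Counting forward 5 months from March 6, 2039:
month 3 + 5 = 8 → August 2039.
Day 6 is valid in August, giving August 6, 2039.

August 6, 2039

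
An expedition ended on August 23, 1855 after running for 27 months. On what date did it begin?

May 23, 1853

Going back 27 months from August 23, 1855.
month 8 − 27 = -19, which is month 5 of year 1853 → May 1853.
Day 23 is valid in May, giving May 23, 1853.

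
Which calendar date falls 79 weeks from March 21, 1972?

Counting forward 79 weeks = 553 days from March 21, 1972.
March has 31 days, so 31 − 21 = 10 days remain after March 21, 1972; 553 − 10 = 543 left.
April 1972 has 30 days: 543 − 30 = 513 left.
May 1972 has 31 days: 513 − 31 = 482 left.
June 1972 has 30 days: 482 − 30 = 452 left.
July 1972 has 31 days: 452 − 31 = 421 left.
August 1972 has 31 days: 421 − 31 = 390 left.
September 1972 has 30 days: 390 − 30 = 360 left.
October 1972 has 31 days: 360 − 31 = 329 left.
November 1972 has 30 days: 329 − 30 = 299 left.
December 1972 has 31 days: 299 − 31 = 268 left.
January 1973 has 31 days: 268 − 31 = 237 left.
February 1973 has 28 days (1973 is not a leap year): 237 − 28 = 209 left.
March 1973 has 31 days: 209 − 31 = 178 left.
April 1973 has 30 days: 178 − 30 = 148 left.
May 1973 has 31 days: 148 − 31 = 117 left.
June 1973 has 30 days: 117 − 30 = 87 left.
July 1973 has 31 days: 87 − 31 = 56 left.
August 1973 has 31 days: 56 − 31 = 25 left.
25 days into September 1973 → September 25, 1973.

September 25, 1973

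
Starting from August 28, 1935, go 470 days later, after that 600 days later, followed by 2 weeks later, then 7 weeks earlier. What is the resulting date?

June 28, 1938

Counting forward 470 days from August 28, 1935:
August has 31 days, so 31 − 28 = 3 days remain after August 28, 1935; 470 − 3 = 467 left.
September 1935 has 30 days: 467 − 30 = 437 left.
October 1935 has 31 days: 437 − 31 = 406 left.
November 1935 has 30 days: 406 − 30 = 376 left.
December 1935 has 31 days: 376 − 31 = 345 left.
January 1936 has 31 days: 345 − 31 = 314 left.
February 1936 has 29 days (1936 is a leap year): 314 − 29 = 285 left.
March 1936 has 31 days: 285 − 31 = 254 left.
April 1936 has 30 days: 254 − 30 = 224 left.
May 1936 has 31 days: 224 − 31 = 193 left.
June 1936 has 30 days: 193 − 30 = 163 left.
July 1936 has 31 days: 163 − 31 = 132 left.
August 1936 has 31 days: 132 − 31 = 101 left.
September 1936 has 30 days: 101 − 30 = 71 left.
October 1936 has 31 days: 71 − 31 = 40 left.
November 1936 has 30 days: 40 − 30 = 10 left.
10 days into December 1936 → December 10, 1936.
Adding 600 days from December 10, 1936:
December has 31 days, so 31 − 10 = 21 days remain after December 10, 1936; 600 − 21 = 579 left.
January 1937 has 31 days: 579 − 31 = 548 left.
February 1937 has 28 days (1937 is not a leap year): 548 − 28 = 520 left.
March 1937 has 31 days: 520 − 31 = 489 left.
April 1937 has 30 days: 489 − 30 = 459 left.
May 1937 has 31 days: 459 − 31 = 428 left.
June 1937 has 30 days: 428 − 30 = 398 left.
July 1937 has 31 days: 398 − 31 = 367 left.
August 1937 has 31 days: 367 − 31 = 336 left.
September 1937 has 30 days: 336 − 30 = 306 left.
October 1937 has 31 days: 306 − 31 = 275 left.
November 1937 has 30 days: 275 − 30 = 245 left.
December 1937 has 31 days: 245 − 31 = 214 left.
January 1938 has 31 days: 214 − 31 = 183 left.
February 1938 has 28 days (1938 is not a leap year): 183 − 28 = 155 left.
March 1938 has 31 days: 155 − 31 = 124 left.
April 1938 has 30 days: 124 − 30 = 94 left.
May 1938 has 31 days: 94 − 31 = 63 left.
June 1938 has 30 days: 63 − 30 = 33 left.
July 1938 has 31 days: 33 − 31 = 2 left.
2 days into August 1938 → August 2, 1938.
Adding 2 weeks (= 14 days) from August 2, 1938:
August has 31 days; 2 + 14 = 16, still in August.
Going back 7 weeks (= 49 days) from August 16, 1938:
Going back 16 days from August 16, 1938 reaches the end of the previous month; 49 − 16 = 33 left.
July 1938 has 31 days: 33 − 31 = 2 left.
June 1938 has 30 days; 30 − 2 = 28 → June 28, 1938.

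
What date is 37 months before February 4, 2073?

January 4, 2070

Counting back 37 months from February 4, 2073.
month 2 − 37 = -35, which is month 1 of year 2070 → January 2070.
Day 4 is valid in January, giving January 4, 2070.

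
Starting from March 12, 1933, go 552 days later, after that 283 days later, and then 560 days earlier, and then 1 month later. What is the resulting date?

Advancing 552 days from March 12, 1933:
March has 31 days, so 31 − 12 = 19 days remain after March 12, 1933; 552 − 19 = 533 left.
April 1933 has 30 days: 533 − 30 = 503 left.
May 1933 has 31 days: 503 − 31 = 472 left.
June 1933 has 30 days: 472 − 30 = 442 left.
July 1933 has 31 days: 442 − 31 = 411 left.
August 1933 has 31 days: 411 − 31 = 380 left.
September 1933 has 30 days: 380 − 30 = 350 left.
October 1933 has 31 days: 350 − 31 = 319 left.
November 1933 has 30 days: 319 − 30 = 289 left.
December 1933 has 31 days: 289 − 31 = 258 left.
January 1934 has 31 days: 258 − 31 = 227 left.
February 1934 has 28 days (1934 is not a leap year): 227 − 28 = 199 left.
March 1934 has 31 days: 199 − 31 = 168 left.
April 1934 has 30 days: 168 − 30 = 138 left.
May 1934 has 31 days: 138 − 31 = 107 left.
June 1934 has 30 days: 107 − 30 = 77 left.
July 1934 has 31 days: 77 − 31 = 46 left.
August 1934 has 31 days: 46 − 31 = 15 left.
15 days into September 1934 → September 15, 1934.
Adding 283 days from September 15, 1934:
September has 30 days, so 30 − 15 = 15 days remain after September 15, 1934; 283 − 15 = 268 left.
October 1934 has 31 days: 268 − 31 = 237 left.
November 1934 has 30 days: 237 − 30 = 207 left.
December 1934 has 31 days: 207 − 31 = 176 left.
January 1935 has 31 days: 176 − 31 = 145 left.
February 1935 has 28 days (1935 is not a leap year): 145 − 28 = 117 left.
March 1935 has 31 days: 117 − 31 = 86 left.
April 1935 has 30 days: 86 − 30 = 56 left.
May 1935 has 31 days: 56 − 31 = 25 left.
25 days into June 1935 → June 25, 1935.
Subtracting 560 days from June 25, 1935:
Going back 25 days from June 25, 1935 reaches the end of the previous month; 560 − 25 = 535 left.
May 1935 has 31 days: 535 − 31 = 504 left.
April 1935 has 30 days: 504 − 30 = 474 left.
March 1935 has 31 days: 474 − 31 = 443 left.
February 1935 has 28 days (1935 is not a leap year): 443 − 28 = 415 left.
January 1935 has 31 days: 415 − 31 = 384 left.
December 1934 has 31 days: 384 − 31 = 353 left.
November 1934 has 30 days: 353 − 30 = 323 left.
October 1934 has 31 days: 323 − 31 = 292 left.
September 1934 has 30 days: 292 − 30 = 262 left.
August 1934 has 31 days: 262 − 31 = 231 left.
July 1934 has 31 days: 231 − 31 = 200 left.
June 1934 has 30 days: 200 − 30 = 170 left.
May 1934 has 31 days: 170 − 31 = 139 left.
April 1934 has 30 days: 139 − 30 = 109 left.
March 1934 has 31 days: 109 − 31 = 78 left.
February 1934 has 28 days (1934 is not a leap year): 78 − 28 = 50 left.
January 1934 has 31 days: 50 − 31 = 19 left.
December 1933 has 31 days; 31 − 19 = 12 → December 12, 1933.
Adding 1 month from December 12, 1933:
month 12 + 1 = 13, which is month 1 of year 1934 → January 1934.
Day 12 is valid in January, giving January 12, 1934.

January 12, 1934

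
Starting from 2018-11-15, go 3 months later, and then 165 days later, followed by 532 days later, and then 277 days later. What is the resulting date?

October 16, 2021

Advancing 3 months from November 15, 2018:
month 11 + 3 = 14, which is month 2 of year 2019 → February 2019.
Day 15 is valid in February, giving February 15, 2019.
Counting forward 165 days from February 15, 2019:
February has 28 days, so 28 − 15 = 13 days remain after February 15, 2019; 165 − 13 = 152 left.
March 2019 has 31 days: 152 − 31 = 121 left.
April 2019 has 30 days: 121 − 30 = 91 left.
May 2019 has 31 days: 91 − 31 = 60 left.
June 2019 has 30 days: 60 − 30 = 30 left.
30 days into July 2019 → July 30, 2019.
Counting forward 532 days from July 30, 2019:
July has 31 days, so 31 − 30 = 1 day remains after July 30, 2019; 532 − 1 = 531 left.
August 2019 has 31 days: 531 − 31 = 500 left.
September 2019 has 30 days: 500 − 30 = 470 left.
October 2019 has 31 days: 470 − 31 = 439 left.
November 2019 has 30 days: 439 − 30 = 409 left.
December 2019 has 31 days: 409 − 31 = 378 left.
January 2020 has 31 days: 378 − 31 = 347 left.
February 2020 has 29 days (2020 is a leap year): 347 − 29 = 318 left.
March 2020 has 31 days: 318 − 31 = 287 left.
April 2020 has 30 days: 287 − 30 = 257 left.
May 2020 has 31 days: 257 − 31 = 226 left.
June 2020 has 30 days: 226 − 30 = 196 left.
July 2020 has 31 days: 196 − 31 = 165 left.
August 2020 has 31 days: 165 − 31 = 134 left.
September 2020 has 30 days: 134 − 30 = 104 left.
October 2020 has 31 days: 104 − 31 = 73 left.
November 2020 has 30 days: 73 − 30 = 43 left.
December 2020 has 31 days: 43 − 31 = 12 left.
12 days into January 2021 → January 12, 2021.
Counting forward 277 days from January 12, 2021:
January has 31 days, so 31 − 12 = 19 days remain after January 12, 2021; 277 − 19 = 258 left.
February 2021 has 28 days (2021 is not a leap year): 258 − 28 = 230 left.
March 2021 has 31 days: 230 − 31 = 199 left.
April 2021 has 30 days: 199 − 30 = 169 left.
May 2021 has 31 days: 169 − 31 = 138 left.
June 2021 has 30 days: 138 − 30 = 108 left.
July 2021 has 31 days: 108 − 31 = 77 left.
August 2021 has 31 days: 77 − 31 = 46 left.
September 2021 has 30 days: 46 − 30 = 16 left.
16 days into October 2021 → October 16, 2021.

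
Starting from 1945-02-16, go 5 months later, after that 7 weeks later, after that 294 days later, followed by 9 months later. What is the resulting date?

Counting forward 5 months from February 16, 1945:
month 2 + 5 = 7 → July 1945.
Day 16 is valid in July, giving July 16, 1945.
Adding 7 weeks (= 49 days) from July 16, 1945:
July has 31 days, so 31 − 16 = 15 days remain after July 16, 1945; 49 − 15 = 34 left.
August 1945 has 31 days: 34 − 31 = 3 left.
3 days into September 1945 → September 3, 1945.
Adding 294 days from September 3, 1945:
September has 30 days, so 30 − 3 = 27 days remain after September 3, 1945; 294 − 27 = 267 left.
October 1945 has 31 days: 267 − 31 = 236 left.
November 1945 has 30 days: 236 − 30 = 206 left.
December 1945 has 31 days: 206 − 31 = 175 left.
January 1946 has 31 days: 175 − 31 = 144 left.
February 1946 has 28 days (1946 is not a leap year): 144 − 28 = 116 left.
March 1946 has 31 days: 116 − 31 = 85 left.
April 1946 has 30 days: 85 − 30 = 55 left.
May 1946 has 31 days: 55 − 31 = 24 left.
24 days into June 1946 → June 24, 1946.
Advancing 9 months from June 24, 1946:
month 6 + 9 = 15, which is month 3 of year 1947 → March 1947.
Day 24 is valid in March, giving March 24, 1947.

March 24, 1947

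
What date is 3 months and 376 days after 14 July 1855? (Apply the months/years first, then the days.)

October 24, 1856

Adding 3 months and 376 days from July 14, 1855: first the month/year part, then the days.
month 7 + 3 = 10 → October 1855.
Day 14 is valid in October, giving October 14, 1855.
Now add 376 days from October 14, 1855.
October has 31 days, so 31 − 14 = 17 days remain after October 14, 1855; 376 − 17 = 359 left.
November 1855 has 30 days: 359 − 30 = 329 left.
December 1855 has 31 days: 329 − 31 = 298 left.
January 1856 has 31 days: 298 − 31 = 267 left.
February 1856 has 29 days (1856 is a leap year): 267 − 29 = 238 left.
March 1856 has 31 days: 238 − 31 = 207 left.
April 1856 has 30 days: 207 − 30 = 177 left.
May 1856 has 31 days: 177 − 31 = 146 left.
June 1856 has 30 days: 146 − 30 = 116 left.
July 1856 has 31 days: 116 − 31 = 85 left.
August 1856 has 31 days: 85 − 31 = 54 left.
September 1856 has 30 days: 54 − 30 = 24 left.
24 days into October 1856 → October 24, 1856.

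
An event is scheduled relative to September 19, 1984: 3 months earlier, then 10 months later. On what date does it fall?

Subtracting 3 months from September 19, 1984:
month 9 − 3 = 6 → June 1984.
Day 19 is valid in June, giving June 19, 1984.
Counting forward 10 months from June 19, 1984:
month 6 + 10 = 16, which is month 4 of year 1985 → April 1985.
Day 19 is valid in April, giving April 19, 1985.

April 19, 1985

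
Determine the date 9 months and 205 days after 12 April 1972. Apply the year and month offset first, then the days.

Advancing 9 months and 205 days from April 12, 1972: first the month/year part, then the days.
month 4 + 9 = 13, which is month 1 of year 1973 → January 1973.
Day 12 is valid in January, giving January 12, 1973.
Now add 205 days from January 12, 1973.
January has 31 days, so 31 − 12 = 19 days remain after January 12, 1973; 205 − 19 = 186 left.
February 1973 has 28 days (1973 is not a leap year): 186 − 28 = 158 left.
March 1973 has 31 days: 158 − 31 = 127 left.
April 1973 has 30 days: 127 − 30 = 97 left.
May 1973 has 31 days: 97 − 31 = 66 left.
June 1973 has 30 days: 66 − 30 = 36 left.
July 1973 has 31 days: 36 − 31 = 5 left.
5 days into August 1973 → August 5, 1973.

August 5, 1973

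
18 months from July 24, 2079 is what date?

Counting forward 18 months from July 24, 2079.
month 7 + 18 = 25, which is month 1 of year 2081 → January 2081.
Day 24 is valid in January, giving January 24, 2081.

January 24, 2081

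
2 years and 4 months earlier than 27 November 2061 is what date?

Going back 2 years and 4 months from November 27, 2061.
-2 years → 2059; month 11 − 4 = 7 → July 2059.
Day 27 is valid in July, giving July 27, 2059.

July 27, 2059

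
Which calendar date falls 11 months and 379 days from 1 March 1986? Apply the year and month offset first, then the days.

February 15, 1988

Counting forward 11 months and 379 days from March 1, 1986: first the month/year part, then the days.
month 3 + 11 = 14, which is month 2 of year 1987 → February 1987.
Day 1 is valid in February, giving February 1, 1987.
Now add 379 days from February 1, 1987.
February has 28 days, so 28 − 1 = 27 days remain after February 1, 1987; 379 − 27 = 352 left.
March 1987 has 31 days: 352 − 31 = 321 left.
April 1987 has 30 days: 321 − 30 = 291 left.
May 1987 has 31 days: 291 − 31 = 260 left.
June 1987 has 30 days: 260 − 30 = 230 left.
July 1987 has 31 days: 230 − 31 = 199 left.
August 1987 has 31 days: 199 − 31 = 168 left.
September 1987 has 30 days: 168 − 30 = 138 left.
October 1987 has 31 days: 138 − 31 = 107 left.
November 1987 has 30 days: 107 − 30 = 77 left.
December 1987 has 31 days: 77 − 31 = 46 left.
January 1988 has 31 days: 46 − 31 = 15 left.
15 days into February 1988 → February 15, 1988.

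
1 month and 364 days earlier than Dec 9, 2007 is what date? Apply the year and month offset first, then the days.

Going back 1 month and 364 days from December 9, 2007: first the month/year part, then the days.
month 12 − 1 = 11 → November 2007.
Day 9 is valid in November, giving November 9, 2007.
Now subtract 364 days from November 9, 2007.
Going back 9 days from November 9, 2007 reaches the end of the previous month; 364 − 9 = 355 left.
October 2007 has 31 days: 355 − 31 = 324 left.
September 2007 has 30 days: 324 − 30 = 294 left.
August 2007 has 31 days: 294 − 31 = 263 left.
July 2007 has 31 days: 263 − 31 = 232 left.
June 2007 has 30 days: 232 − 30 = 202 left.
May 2007 has 31 days: 202 − 31 = 171 left.
April 2007 has 30 days: 171 − 30 = 141 left.
March 2007 has 31 days: 141 − 31 = 110 left.
February 2007 has 28 days (2007 is not a leap year): 110 − 28 = 82 left.
January 2007 has 31 days: 82 − 31 = 51 left.
December 2006 has 31 days: 51 − 31 = 20 left.
November 2006 has 30 days; 30 − 20 = 10 → November 10, 2006.

November 10, 2006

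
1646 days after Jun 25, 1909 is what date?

Advancing 1646 days from June 25, 1909.
June has 30 days, so 30 − 25 = 5 days remain after June 25, 1909; 1646 − 5 = 1641 left.
July 1909 has 31 days: 1641 − 31 = 1610 left.
August 1909 has 31 days: 1610 − 31 = 1579 left.
September 1909 has 30 days: 1579 − 30 = 1549 left.
October 1909 has 31 days: 1549 − 31 = 1518 left.
November 1909 has 30 days: 1518 − 30 = 1488 left.
December 1909 has 31 days: 1488 − 31 = 1457 left.
January 1910 has 31 days: 1457 − 31 = 1426 left.
February 1910 has 28 days (1910 is not a leap year): 1426 − 28 = 1398 left.
March 1910 has 31 days: 1398 − 31 = 1367 left.
April 1910 has 30 days: 1367 − 30 = 1337 left.
May 1910 has 31 days: 1337 − 31 = 1306 left.
June 1910 has 30 days: 1306 − 30 = 1276 left.
July 1910 has 31 days: 1276 − 31 = 1245 left.
August 1910 has 31 days: 1245 − 31 = 1214 left.
September 1910 has 30 days: 1214 − 30 = 1184 left.
October 1910 has 31 days: 1184 − 31 = 1153 left.
November 1910 has 30 days: 1153 − 30 = 1123 left.
December 1910 has 31 days: 1123 − 31 = 1092 left.
January 1911 has 31 days: 1092 − 31 = 1061 left.
February 1911 has 28 days (1911 is not a leap year): 1061 − 28 = 1033 left.
March 1911 has 31 days: 1033 − 31 = 1002 left.
April 1911 has 30 days: 1002 − 30 = 972 left.
May 1911 has 31 days: 972 − 31 = 941 left.
June 1911 has 30 days: 941 − 30 = 911 left.
July 1911 has 31 days: 911 − 31 = 880 left.
August 1911 has 31 days: 880 − 31 = 849 left.
September 1911 has 30 days: 849 − 30 = 819 left.
October 1911 has 31 days: 819 − 31 = 788 left.
November 1911 has 30 days: 788 − 30 = 758 left.
December 1911 has 31 days: 758 − 31 = 727 left.
January 1912 has 31 days: 727 − 31 = 696 left.
February 1912 has 29 days (1912 is a leap year): 696 − 29 = 667 left.
March 1912 has 31 days: 667 − 31 = 636 left.
April 1912 has 30 days: 636 − 30 = 606 left.
May 1912 has 31 days: 606 − 31 = 575 left.
June 1912 has 30 days: 575 − 30 = 545 left.
July 1912 has 31 days: 545 − 31 = 514 left.
August 1912 has 31 days: 514 − 31 = 483 left.
September 1912 has 30 days: 483 − 30 = 453 left.
October 1912 has 31 days: 453 − 31 = 422 left.
November 1912 has 30 days: 422 − 30 = 392 left.
December 1912 has 31 days: 392 − 31 = 361 left.
January 1913 has 31 days: 361 − 31 = 330 left.
February 1913 has 28 days (1913 is not a leap year): 330 − 28 = 302 left.
March 1913 has 31 days: 302 − 31 = 271 left.
April 1913 has 30 days: 271 − 30 = 241 left.
May 1913 has 31 days: 241 − 31 = 210 left.
June 1913 has 30 days: 210 − 30 = 180 left.
July 1913 has 31 days: 180 − 31 = 149 left.
August 1913 has 31 days: 149 − 31 = 118 left.
September 1913 has 30 days: 118 − 30 = 88 left.
October 1913 has 31 days: 88 − 31 = 57 left.
November 1913 has 30 days: 57 − 30 = 27 left.
27 days into December 1913 → December 27, 1913.

December 27, 1913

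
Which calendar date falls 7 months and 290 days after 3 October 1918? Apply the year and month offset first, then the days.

Advancing 7 months and 290 days from October 3, 1918: first the month/year part, then the days.
month 10 + 7 = 17, which is month 5 of year 1919 → May 1919.
Day 3 is valid in May, giving May 3, 1919.
Now add 290 days from May 3, 1919.
May has 31 days, so 31 − 3 = 28 days remain after May 3, 1919; 290 − 28 = 262 left.
June 1919 has 30 days: 262 − 30 = 232 left.
July 1919 has 31 days: 232 − 31 = 201 left.
August 1919 has 31 days: 201 − 31 = 170 left.
September 1919 has 30 days: 170 − 30 = 140 left.
October 1919 has 31 days: 140 − 31 = 109 left.
November 1919 has 30 days: 109 − 30 = 79 left.
December 1919 has 31 days: 79 − 31 = 48 left.
January 1920 has 31 days: 48 − 31 = 17 left.
17 days into February 1920 → February 17, 1920.

February 17, 1920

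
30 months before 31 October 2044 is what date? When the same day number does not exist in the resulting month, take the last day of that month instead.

April 30, 2042

Subtracting 30 months from October 31, 2044.
month 10 − 30 = -20, which is month 4 of year 2042 → April 2042.
April 2042 has only 30 days and the start was day 31, so the date clamps to April 30, 2042.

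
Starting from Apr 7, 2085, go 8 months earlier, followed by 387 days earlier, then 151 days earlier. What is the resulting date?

February 16, 2083

Counting back 8 months from April 7, 2085:
month 4 − 8 = -4, which is month 8 of year 2084 → August 2084.
Day 7 is valid in August, giving August 7, 2084.
Going back 387 days from August 7, 2084:
Going back 7 days from August 7, 2084 reaches the end of the previous month; 387 − 7 = 380 left.
July 2084 has 31 days: 380 − 31 = 349 left.
June 2084 has 30 days: 349 − 30 = 319 left.
May 2084 has 31 days: 319 − 31 = 288 left.
April 2084 has 30 days: 288 − 30 = 258 left.
March 2084 has 31 days: 258 − 31 = 227 left.
February 2084 has 29 days (2084 is a leap year): 227 − 29 = 198 left.
January 2084 has 31 days: 198 − 31 = 167 left.
December 2083 has 31 days: 167 − 31 = 136 left.
November 2083 has 30 days: 136 − 30 = 106 left.
October 2083 has 31 days: 106 − 31 = 75 left.
September 2083 has 30 days: 75 − 30 = 45 left.
August 2083 has 31 days: 45 − 31 = 14 left.
July 2083 has 31 days; 31 − 14 = 17 → July 17, 2083.
Counting back 151 days from July 17, 2083:
Going back 17 days from July 17, 2083 reaches the end of the previous month; 151 − 17 = 134 left.
June 2083 has 30 days: 134 − 30 = 104 left.
May 2083 has 31 days: 104 − 31 = 73 left.
April 2083 has 30 days: 73 − 30 = 43 left.
March 2083 has 31 days: 43 − 31 = 12 left.
February 2083 has 28 days; 28 − 12 = 16 → February 16, 2083.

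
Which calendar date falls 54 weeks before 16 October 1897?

Counting back 54 weeks = 378 days from October 16, 1897.
Going back 16 days from October 16, 1897 reaches the end of the previous month; 378 − 16 = 362 left.
September 1897 has 30 days: 362 − 30 = 332 left.
August 1897 has 31 days: 332 − 31 = 301 left.
July 1897 has 31 days: 301 − 31 = 270 left.
June 1897 has 30 days: 270 − 30 = 240 left.
May 1897 has 31 days: 240 − 31 = 209 left.
April 1897 has 30 days: 209 − 30 = 179 left.
March 1897 has 31 days: 179 − 31 = 148 left.
February 1897 has 28 days (1897 is not a leap year): 148 − 28 = 120 left.
January 1897 has 31 days: 120 − 31 = 89 left.
December 1896 has 31 days: 89 − 31 = 58 left.
November 1896 has 30 days: 58 − 30 = 28 left.
October 1896 has 31 days; 31 − 28 = 3 → October 3, 1896.

October 3, 1896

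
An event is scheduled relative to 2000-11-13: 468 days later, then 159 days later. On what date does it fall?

Advancing 468 days from November 13, 2000:
November has 30 days, so 30 − 13 = 17 days remain after November 13, 2000; 468 − 17 = 451 left.
December 2000 has 31 days: 451 − 31 = 420 left.
January 2001 has 31 days: 420 − 31 = 389 left.
February 2001 has 28 days (2001 is not a leap year): 389 − 28 = 361 left.
March 2001 has 31 days: 361 − 31 = 330 left.
April 2001 has 30 days: 330 − 30 = 300 left.
May 2001 has 31 days: 300 − 31 = 269 left.
June 2001 has 30 days: 269 − 30 = 239 left.
July 2001 has 31 days: 239 − 31 = 208 left.
August 2001 has 31 days: 208 − 31 = 177 left.
September 2001 has 30 days: 177 − 30 = 147 left.
October 2001 has 31 days: 147 − 31 = 116 left.
November 2001 has 30 days: 116 − 30 = 86 left.
December 2001 has 31 days: 86 − 31 = 55 left.
January 2002 has 31 days: 55 − 31 = 24 left.
24 days into February 2002 → February 24, 2002.
Counting forward 159 days from February 24, 2002:
February has 28 days, so 28 − 24 = 4 days remain after February 24, 2002; 159 − 4 = 155 left.
March 2002 has 31 days: 155 − 31 = 124 left.
April 2002 has 30 days: 124 − 30 = 94 left.
May 2002 has 31 days: 94 − 31 = 63 left.
June 2002 has 30 days: 63 − 30 = 33 left.
July 2002 has 31 days: 33 − 31 = 2 left.
2 days into August 2002 → August 2, 2002.

August 2, 2002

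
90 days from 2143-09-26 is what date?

December 25, 2143

Counting forward 90 days from September 26, 2143.
September has 30 days, so 30 − 26 = 4 days remain after September 26, 2143; 90 − 4 = 86 left.
October 2143 has 31 days: 86 − 31 = 55 left.
November 2143 has 30 days: 55 − 30 = 25 left.
25 days into December 2143 → December 25, 2143.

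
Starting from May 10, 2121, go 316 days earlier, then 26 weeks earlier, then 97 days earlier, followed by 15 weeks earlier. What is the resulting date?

Counting back 316 days from May 10, 2121:
Going back 10 days from May 10, 2121 reaches the end of the previous month; 316 − 10 = 306 left.
April 2121 has 30 days: 306 − 30 = 276 left.
March 2121 has 31 days: 276 − 31 = 245 left.
February 2121 has 28 days (2121 is not a leap year): 245 − 28 = 217 left.
January 2121 has 31 days: 217 − 31 = 186 left.
December 2120 has 31 days: 186 − 31 = 155 left.
November 2120 has 30 days: 155 − 30 = 125 left.
October 2120 has 31 days: 125 − 31 = 94 left.
September 2120 has 30 days: 94 − 30 = 64 left.
August 2120 has 31 days: 64 − 31 = 33 left.
July 2120 has 31 days: 33 − 31 = 2 left.
June 2120 has 30 days; 30 − 2 = 28 → June 28, 2120.
Subtracting 26 weeks (= 182 days) from June 28, 2120:
Going back 28 days from June 28, 2120 reaches the end of the previous month; 182 − 28 = 154 left.
May 2120 has 31 days: 154 − 31 = 123 left.
April 2120 has 30 days: 123 − 30 = 93 left.
March 2120 has 31 days: 93 − 31 = 62 left.
February 2120 has 29 days (2120 is a leap year): 62 − 29 = 33 left.
January 2120 has 31 days: 33 − 31 = 2 left.
December 2119 has 31 days; 31 − 2 = 29 → December 29, 2119.
Going back 97 days from December 29, 2119:
Going back 29 days from December 29, 2119 reaches the end of the previous month; 97 − 29 = 68 left.
November 2119 has 30 days: 68 − 30 = 38 left.
October 2119 has 31 days: 38 − 31 = 7 left.
September 2119 has 30 days; 30 − 7 = 23 → September 23, 2119.
Subtracting 15 weeks (= 105 days) from September 23, 2119:
Going back 23 days from September 23, 2119 reaches the end of the previous month; 105 − 23 = 82 left.
August 2119 has 31 days: 82 − 31 = 51 left.
July 2119 has 31 days: 51 − 31 = 20 left.
June 2119 has 30 days; 30 − 20 = 10 → June 10, 2119.

June 10, 2119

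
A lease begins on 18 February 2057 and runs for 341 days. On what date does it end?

Adding 341 days from February 18, 2057.
February has 28 days, so 28 − 18 = 10 days remain after February 18, 2057; 341 − 10 = 331 left.
March 2057 has 31 days: 331 − 31 = 300 left.
April 2057 has 30 days: 300 − 30 = 270 left.
May 2057 has 31 days: 270 − 31 = 239 left.
June 2057 has 30 days: 239 − 30 = 209 left.
July 2057 has 31 days: 209 − 31 = 178 left.
August 2057 has 31 days: 178 − 31 = 147 left.
September 2057 has 30 days: 147 − 30 = 117 left.
October 2057 has 31 days: 117 − 31 = 86 left.
November 2057 has 30 days: 86 − 30 = 56 left.
December 2057 has 31 days: 56 − 31 = 25 left.
25 days into January 2058 → January 25, 2058.

January 25, 2058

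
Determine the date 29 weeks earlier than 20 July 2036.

December 30, 2035

Going back 29 weeks = 203 days from July 20, 2036.
Going back 20 days from July 20, 2036 reaches the end of the previous month; 203 − 20 = 183 left.
June 2036 has 30 days: 183 − 30 = 153 left.
May 2036 has 31 days: 153 − 31 = 122 left.
April 2036 has 30 days: 122 − 30 = 92 left.
March 2036 has 31 days: 92 − 31 = 61 left.
February 2036 has 29 days (2036 is a leap year): 61 − 29 = 32 left.
January 2036 has 31 days: 32 − 31 = 1 left.
December 2035 has 31 days; 31 − 1 = 30 → December 30, 2035.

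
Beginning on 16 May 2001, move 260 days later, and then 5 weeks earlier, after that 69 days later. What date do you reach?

Counting forward 260 days from May 16, 2001:
May has 31 days, so 31 − 16 = 15 days remain after May 16, 2001; 260 − 15 = 245 left.
June 2001 has 30 days: 245 − 30 = 215 left.
July 2001 has 31 days: 215 − 31 = 184 left.
August 2001 has 31 days: 184 − 31 = 153 left.
September 2001 has 30 days: 153 − 30 = 123 left.
October 2001 has 31 days: 123 − 31 = 92 left.
November 2001 has 30 days: 92 − 30 = 62 left.
December 2001 has 31 days: 62 − 31 = 31 left.
31 days into January 2002 → January 31, 2002.
Counting back 5 weeks (= 35 days) from January 31, 2002:
Going back 31 days from January 31, 2002 reaches the end of the previous month; 35 − 31 = 4 left.
December 2001 has 31 days; 31 − 4 = 27 → December 27, 2001.
Advancing 69 days from December 27, 2001:
December has 31 days, so 31 − 27 = 4 days remain after December 27, 2001; 69 − 4 = 65 left.
January 2002 has 31 days: 65 − 31 = 34 left.
February 2002 has 28 days (2002 is not a leap year): 34 − 28 = 6 left.
6 days into March 2002 → March 6, 2002.

March 6, 2002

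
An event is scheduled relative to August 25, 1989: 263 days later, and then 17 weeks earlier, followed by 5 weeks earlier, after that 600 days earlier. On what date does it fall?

April 21, 1988

Counting forward 263 days from August 25, 1989:
August has 31 days, so 31 − 25 = 6 days remain after August 25, 1989; 263 − 6 = 257 left.
September 1989 has 30 days: 257 − 30 = 227 left.
October 1989 has 31 days: 227 − 31 = 196 left.
November 1989 has 30 days: 196 − 30 = 166 left.
December 1989 has 31 days: 166 − 31 = 135 left.
January 1990 has 31 days: 135 − 31 = 104 left.
February 1990 has 28 days (1990 is not a leap year): 104 − 28 = 76 left.
March 1990 has 31 days: 76 − 31 = 45 left.
April 1990 has 30 days: 45 − 30 = 15 left.
15 days into May 1990 → May 15, 1990.
Going back 17 weeks (= 119 days) from May 15, 1990:
Going back 15 days from May 15, 1990 reaches the end of the previous month; 119 − 15 = 104 left.
April 1990 has 30 days: 104 − 30 = 74 left.
March 1990 has 31 days: 74 − 31 = 43 left.
February 1990 has 28 days (1990 is not a leap year): 43 − 28 = 15 left.
January 1990 has 31 days; 31 − 15 = 16 → January 16, 1990.
Counting back 5 weeks (= 35 days) from January 16, 1990:
Going back 16 days from January 16, 1990 reaches the end of the previous month; 35 − 16 = 19 left.
December 1989 has 31 days; 31 − 19 = 12 → December 12, 1989.
Counting back 600 days from December 12, 1989:
Going back 12 days from December 12, 1989 reaches the end of the previous month; 600 − 12 = 588 left.
November 1989 has 30 days: 588 − 30 = 558 left.
October 1989 has 31 days: 558 − 31 = 527 left.
September 1989 has 30 days: 527 − 30 = 497 left.
August 1989 has 31 days: 497 − 31 = 466 left.
July 1989 has 31 days: 466 − 31 = 435 left.
June 1989 has 30 days: 435 − 30 = 405 left.
May 1989 has 31 days: 405 − 31 = 374 left.
April 1989 has 30 days: 374 − 30 = 344 left.
March 1989 has 31 days: 344 − 31 = 313 left.
February 1989 has 28 days (1989 is not a leap year): 313 − 28 = 285 left.
January 1989 has 31 days: 285 − 31 = 254 left.
December 1988 has 31 days: 254 − 31 = 223 left.
November 1988 has 30 days: 223 − 30 = 193 left.
October 1988 has 31 days: 193 − 31 = 162 left.
September 1988 has 30 days: 162 − 30 = 132 left.
August 1988 has 31 days: 132 − 31 = 101 left.
July 1988 has 31 days: 101 − 31 = 70 left.
June 1988 has 30 days: 70 − 30 = 40 left.
May 1988 has 31 days: 40 − 31 = 9 left.
April 1988 has 30 days; 30 − 9 = 21 → April 21, 1988.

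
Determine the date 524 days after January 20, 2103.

Adding 524 days from January 20, 2103.
January has 31 days, so 31 − 20 = 11 days remain after January 20, 2103; 524 − 11 = 513 left.
February 2103 has 28 days (2103 is not a leap year): 513 − 28 = 485 left.
March 2103 has 31 days: 485 − 31 = 454 left.
April 2103 has 30 days: 454 − 30 = 424 left.
May 2103 has 31 days: 424 − 31 = 393 left.
June 2103 has 30 days: 393 − 30 = 363 left.
July 2103 has 31 days: 363 − 31 = 332 left.
August 2103 has 31 days: 332 − 31 = 301 left.
September 2103 has 30 days: 301 − 30 = 271 left.
October 2103 has 31 days: 271 − 31 = 240 left.
November 2103 has 30 days: 240 − 30 = 210 left.
December 2103 has 31 days: 210 − 31 = 179 left.
January 2104 has 31 days: 179 − 31 = 148 left.
February 2104 has 29 days (2104 is a leap year): 148 − 29 = 119 left.
March 2104 has 31 days: 119 − 31 = 88 left.
April 2104 has 30 days: 88 − 30 = 58 left.
May 2104 has 31 days: 58 − 31 = 27 left.
27 days into June 2104 → June 27, 2104.

June 27, 2104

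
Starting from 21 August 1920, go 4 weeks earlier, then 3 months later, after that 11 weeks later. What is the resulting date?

Counting back 4 weeks (= 28 days) from August 21, 1920:
Going back 21 days from August 21, 1920 reaches the end of the previous month; 28 − 21 = 7 left.
July 1920 has 31 days; 31 − 7 = 24 → July 24, 1920.
Adding 3 months from July 24, 1920:
month 7 + 3 = 10 → October 1920.
Day 24 is valid in October, giving October 24, 1920.
Adding 11 weeks (= 77 days) from October 24, 1920:
October has 31 days, so 31 − 24 = 7 days remain after October 24, 1920; 77 − 7 = 70 left.
November 1920 has 30 days: 70 − 30 = 40 left.
December 1920 has 31 days: 40 − 31 = 9 left.
9 days into January 1921 → January 9, 1921.

January 9, 1921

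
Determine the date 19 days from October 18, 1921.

November 6, 1921

Counting forward 19 days from October 18, 1921.
October has 31 days, so 31 − 18 = 13 days remain after October 18, 1921; 19 − 13 = 6 left.
6 days into November 1921 → November 6, 1921.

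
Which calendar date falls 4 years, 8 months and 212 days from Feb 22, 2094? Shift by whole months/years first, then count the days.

May 22, 2099

Counting forward 4 years, 8 months and 212 days from February 22, 2094: first the month/year part, then the days.
+4 years → 2098; month 2 + 8 = 10 → October 2098.
Day 22 is valid in October, giving October 22, 2098.
Now add 212 days from October 22, 2098.
October has 31 days, so 31 − 22 = 9 days remain after October 22, 2098; 212 − 9 = 203 left.
November 2098 has 30 days: 203 − 30 = 173 left.
December 2098 has 31 days: 173 − 31 = 142 left.
January 2099 has 31 days: 142 − 31 = 111 left.
February 2099 has 28 days (2099 is not a leap year): 111 − 28 = 83 left.
March 2099 has 31 days: 83 − 31 = 52 left.
April 2099 has 30 days: 52 − 30 = 22 left.
22 days into May 2099 → May 22, 2099.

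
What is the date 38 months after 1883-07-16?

Adding 38 months from July 16, 1883.
month 7 + 38 = 45, which is month 9 of year 1886 → September 1886.
Day 16 is valid in September, giving September 16, 1886.

September 16, 1886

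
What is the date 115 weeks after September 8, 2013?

November 22, 2015

Advancing 115 weeks = 805 days from September 8, 2013.
September has 30 days, so 30 − 8 = 22 days remain after September 8, 2013; 805 − 22 = 783 left.
October 2013 has 31 days: 783 − 31 = 752 left.
November 2013 has 30 days: 752 − 30 = 722 left.
December 2013 has 31 days: 722 − 31 = 691 left.
January 2014 has 31 days: 691 − 31 = 660 left.
February 2014 has 28 days (2014 is not a leap year): 660 − 28 = 632 left.
March 2014 has 31 days: 632 − 31 = 601 left.
April 2014 has 30 days: 601 − 30 = 571 left.
May 2014 has 31 days: 571 − 31 = 540 left.
June 2014 has 30 days: 540 − 30 = 510 left.
July 2014 has 31 days: 510 − 31 = 479 left.
August 2014 has 31 days: 479 − 31 = 448 left.
September 2014 has 30 days: 448 − 30 = 418 left.
October 2014 has 31 days: 418 − 31 = 387 left.
November 2014 has 30 days: 387 − 30 = 357 left.
December 2014 has 31 days: 357 − 31 = 326 left.
January 2015 has 31 days: 326 − 31 = 295 left.
February 2015 has 28 days (2015 is not a leap year): 295 − 28 = 267 left.
March 2015 has 31 days: 267 − 31 = 236 left.
April 2015 has 30 days: 236 − 30 = 206 left.
May 2015 has 31 days: 206 − 31 = 175 left.
June 2015 has 30 days: 175 − 30 = 145 left.
July 2015 has 31 days: 145 − 31 = 114 left.
August 2015 has 31 days: 114 − 31 = 83 left.
September 2015 has 30 days: 83 − 30 = 53 left.
October 2015 has 31 days: 53 − 31 = 22 left.
22 days into November 2015 → November 22, 2015.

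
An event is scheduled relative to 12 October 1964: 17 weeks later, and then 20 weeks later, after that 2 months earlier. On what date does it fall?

Counting forward 17 weeks (= 119 days) from October 12, 1964:
October has 31 days, so 31 − 12 = 19 days remain after October 12, 1964; 119 − 19 = 100 left.
November 1964 has 30 days: 100 − 30 = 70 left.
December 1964 has 31 days: 70 − 31 = 39 left.
January 1965 has 31 days: 39 − 31 = 8 left.
8 days into February 1965 → February 8, 1965.
Counting forward 20 weeks (= 140 days) from February 8, 1965:
February has 28 days, so 28 − 8 = 20 days remain after February 8, 1965; 140 − 20 = 120 left.
March 1965 has 31 days: 120 − 31 = 89 left.
April 1965 has 30 days: 89 − 30 = 59 left.
May 1965 has 31 days: 59 − 31 = 28 left.
28 days into June 1965 → June 28, 1965.
Going back 2 months from June 28, 1965:
month 6 − 2 = 4 → April 1965.
Day 28 is valid in April, giving April 28, 1965.

April 28, 1965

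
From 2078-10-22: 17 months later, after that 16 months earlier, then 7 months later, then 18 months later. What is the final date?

Advancing 17 months from October 22, 2078:
month 10 + 17 = 27, which is month 3 of year 2080 → March 2080.
Day 22 is valid in March, giving March 22, 2080.
Subtracting 16 months from March 22, 2080:
month 3 − 16 = -13, which is month 11 of year 2078 → November 2078.
Day 22 is valid in November, giving November 22, 2078.
Advancing 7 months from November 22, 2078:
month 11 + 7 = 18, which is month 6 of year 2079 → June 2079.
Day 22 is valid in June, giving June 22, 2079.
Adding 18 months from June 22, 2079:
month 6 + 18 = 24, which is month 12 of year 2080 → December 2080.
Day 22 is valid in December, giving December 22, 2080.

December 22, 2080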